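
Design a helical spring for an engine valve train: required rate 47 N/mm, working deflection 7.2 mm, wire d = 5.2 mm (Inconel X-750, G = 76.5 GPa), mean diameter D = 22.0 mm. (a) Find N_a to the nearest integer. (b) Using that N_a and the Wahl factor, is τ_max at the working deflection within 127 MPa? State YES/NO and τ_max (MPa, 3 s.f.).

N_a = Gd⁴/(8D³k) = (76.5×10³)(5.2⁴)/(8·22.0³·47) = 13.97 → N_a = 14
Actual rate k = Gd⁴/(8D³·14) = 46.902 N/mm
Working load F = kδ = 46.902·7.2 = 337.69 N
C = 22.0/5.2 = 4.2308; K_W = (4C−1)/(4C−4)+0.615/C = 1.3775
τ_max = K_W·8FD/(πd³) = 1.3775·134.55 = 185.34 MPa
τ_max > 127 MPa → exceeds allowable

(a) 14 coils; (b) NO, τ_max = 185 MPa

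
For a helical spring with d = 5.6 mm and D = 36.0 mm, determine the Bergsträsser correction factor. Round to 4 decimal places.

C = D/d = 36.0/5.6 = 6.4286
K_B = (4C+2)/(4C−3) = 27.714/22.714 = 1.2201

1.2201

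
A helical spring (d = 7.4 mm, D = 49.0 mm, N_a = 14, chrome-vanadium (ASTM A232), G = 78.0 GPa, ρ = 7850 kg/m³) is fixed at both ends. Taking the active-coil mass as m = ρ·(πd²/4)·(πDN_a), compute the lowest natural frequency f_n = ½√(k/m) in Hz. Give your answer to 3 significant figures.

78.1 Hz

k = Gd⁴/(8D³N_a) = (78.0×10³)(7.4⁴)/(8·49.0³·14) = 17.751 N/mm = 17751 N/m
Wire length L = πDN_a = π·49.0·14 = 2155.1 mm
m = ρ·(πd²/4)·L = 7850 × 43.008×10⁻⁶ m² × 2.1551 m = 0.72761 kg
f_n = ½√(k/m) = 0.5·√(17751/0.72761) = 0.5·√(24396) = 78.096 Hz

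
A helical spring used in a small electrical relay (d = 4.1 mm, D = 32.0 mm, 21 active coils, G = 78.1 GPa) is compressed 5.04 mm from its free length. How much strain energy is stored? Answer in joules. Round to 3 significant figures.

0.0509 J

k = Gd⁴/(8D³N_a) = (78.1×10³)(4.1⁴)/(8·32.0³·21) = 4.0089 N/mm
U = ½kδ² = 0.5 × 4.0089 × 5.04² = 50.916 N·mm = 0.050916 J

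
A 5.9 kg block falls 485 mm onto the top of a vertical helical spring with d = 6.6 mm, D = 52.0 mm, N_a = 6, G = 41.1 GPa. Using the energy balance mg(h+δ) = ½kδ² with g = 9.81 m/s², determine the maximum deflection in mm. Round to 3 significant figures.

k = Gd⁴/(8D³N_a) = (41.1×10³)(6.6⁴)/(8·52.0³·6) = 11.555 N/mm
W = mg = 5.9 × 9.81 = 57.879 N
½kδ² − Wδ − Wh = 0 → δ = (W + √(W² + 2kWh))/k
δ = (57.879 + √(3350 + 648723))/11.555 = (57.879 + 807.51)/11.555 = 74.894 mm

74.9 mm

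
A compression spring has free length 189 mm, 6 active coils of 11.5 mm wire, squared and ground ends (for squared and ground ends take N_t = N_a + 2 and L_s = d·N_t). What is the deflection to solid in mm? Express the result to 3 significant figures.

97.0 mm

N_t = 8; L_s = 11.5·8 = 92 mm
δ_solid = L₀ − L_s = 189 − 92 = 97 mm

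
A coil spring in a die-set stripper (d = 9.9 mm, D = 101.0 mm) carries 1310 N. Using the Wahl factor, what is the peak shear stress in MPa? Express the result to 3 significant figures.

Spring index C = D/d = 101.0/9.9 = 10.2020
K_W = (4C−1)/(4C−4) + 0.615/C = 39.808/36.808 + 0.0603 = 1.1418
τ₀ = 8FD/(πd³) = 8·1310·101.0/(π·9.9³) = 1.05848e+06/3048.3 = 347.24 MPa
τ_max = K·τ₀ = 1.1418 × 347.24 = 396.47 MPa

396 MPa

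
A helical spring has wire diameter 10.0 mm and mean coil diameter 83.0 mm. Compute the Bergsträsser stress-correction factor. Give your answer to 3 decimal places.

1.166

C = D/d = 83.0/10.0 = 8.3000
K_B = (4C+2)/(4C−3) = 35.200/30.200 = 1.1656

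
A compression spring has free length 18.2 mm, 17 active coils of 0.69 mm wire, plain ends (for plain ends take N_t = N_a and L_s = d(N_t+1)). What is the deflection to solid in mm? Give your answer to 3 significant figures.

N_t = 17; L_s = 0.69·18 = 12.42 mm
δ_solid = L₀ − L_s = 18.2 − 12.42 = 5.78 mm

5.78 mm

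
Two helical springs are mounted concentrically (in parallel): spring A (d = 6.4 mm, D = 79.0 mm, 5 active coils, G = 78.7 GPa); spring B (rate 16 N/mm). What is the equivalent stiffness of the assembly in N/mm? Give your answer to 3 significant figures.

22.7 N/mm

k_A = Gd⁴/(8D³N_a) = (78.7×10³)(6.4⁴)/(8·79.0³·5) = 6.695 N/mm
Parallel: k_eq = 6.695 + 16 = 22.695 N/mm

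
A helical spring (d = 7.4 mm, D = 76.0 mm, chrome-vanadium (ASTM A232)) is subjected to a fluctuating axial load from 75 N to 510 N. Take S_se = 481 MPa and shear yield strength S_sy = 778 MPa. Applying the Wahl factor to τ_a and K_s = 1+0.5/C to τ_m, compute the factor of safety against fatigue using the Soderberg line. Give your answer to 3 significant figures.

2.30

C = D/d = 76.0/7.4 = 10.2703; K_W = (4C−1)/(4C−4)+0.615/C = 1.1408; K_s = 1+0.5/C = 1.0487
F_a = (F_max−F_min)/2 = 217.5 N; F_m = (F_max+F_min)/2 = 292.5 N
τ_a = K_W·8F_aD/(πd³) = 1.1408 × 103.88 = 118.5 MPa
τ_m = K_s·8F_mD/(πd³) = 1.0487 × 139.7 = 146.5 MPa
Soderberg: 1/n_f = τ_a/S_se + τ_m/S_sy = 118.5/481 + 146.5/778 = 0.24636 + 0.18830 = 0.43466
n_f = 1/0.43466 = 2.301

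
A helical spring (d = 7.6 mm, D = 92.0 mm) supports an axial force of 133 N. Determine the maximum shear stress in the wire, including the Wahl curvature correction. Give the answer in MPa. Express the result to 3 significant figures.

Spring index C = D/d = 92.0/7.6 = 12.1053
K_W = (4C−1)/(4C−4) + 0.615/C = 47.421/44.421 + 0.0508 = 1.1183
τ₀ = 8FD/(πd³) = 8·133·92.0/(π·7.6³) = 97888/1379.1 = 70.98 MPa
τ_max = K·τ₀ = 1.1183 × 70.98 = 79.38 MPa

79.4 MPa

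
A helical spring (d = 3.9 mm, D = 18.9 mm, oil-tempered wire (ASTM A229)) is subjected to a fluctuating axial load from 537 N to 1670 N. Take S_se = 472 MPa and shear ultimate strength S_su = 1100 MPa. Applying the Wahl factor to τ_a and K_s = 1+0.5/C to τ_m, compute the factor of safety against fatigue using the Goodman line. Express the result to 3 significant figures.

C = D/d = 18.9/3.9 = 4.8462; K_W = (4C−1)/(4C−4)+0.615/C = 1.3219; K_s = 1+0.5/C = 1.1032
F_a = (F_max−F_min)/2 = 566.5 N; F_m = (F_max+F_min)/2 = 1103.5 N
τ_a = K_W·8F_aD/(πd³) = 1.3219 × 459.63 = 607.59 MPa
τ_m = K_s·8F_mD/(πd³) = 1.1032 × 895.32 = 987.7 MPa
Goodman: 1/n_f = τ_a/S_se + τ_m/S_su = 607.59/472 + 987.7/1100 = 1.28726 + 0.89791 = 2.1852
n_f = 1/2.1852 = 0.4576

0.458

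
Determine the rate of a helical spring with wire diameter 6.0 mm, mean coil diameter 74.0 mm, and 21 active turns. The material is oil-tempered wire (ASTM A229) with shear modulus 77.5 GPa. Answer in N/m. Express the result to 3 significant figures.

1480 N/m

k = Gd⁴/(8D³N_a) = (77.5×10³ × 6.0⁴) / (8 × 74.0³ × 21)
  = 1.0044e+08 / 6.80776e+07 = 1.4754 N/mm = 1475.4 N/m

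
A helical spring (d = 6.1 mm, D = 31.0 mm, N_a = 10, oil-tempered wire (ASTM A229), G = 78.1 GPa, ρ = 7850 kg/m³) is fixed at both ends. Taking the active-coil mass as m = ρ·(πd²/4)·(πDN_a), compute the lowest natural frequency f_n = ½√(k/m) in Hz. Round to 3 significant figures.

k = Gd⁴/(8D³N_a) = (78.1×10³)(6.1⁴)/(8·31.0³·10) = 45.373 N/mm = 45373 N/m
Wire length L = πDN_a = π·31.0·10 = 973.89 mm
m = ρ·(πd²/4)·L = 7850 × 29.225×10⁻⁶ m² × 0.97389 m = 0.22342 kg
f_n = ½√(k/m) = 0.5·√(45373/0.22342) = 0.5·√(2.0308e+05) = 225.32 Hz

225 Hz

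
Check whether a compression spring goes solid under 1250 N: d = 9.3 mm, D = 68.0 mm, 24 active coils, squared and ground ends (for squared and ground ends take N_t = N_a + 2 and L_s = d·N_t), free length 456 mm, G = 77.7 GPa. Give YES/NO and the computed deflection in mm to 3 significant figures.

NO, δ = 130 mm

k = Gd⁴/(8D³N_a) = (77.7×10³)(9.3⁴)/(8·68.0³·24) = 9.6278 N/mm
N_t = 26; L_s = 9.3·26 = 241.8 mm; δ_solid = L₀ − L_s = 456 − 241.8 = 214.2 mm
δ = F/k = 1250/9.6278 = 129.83 mm
δ < δ_solid → spring does not go solid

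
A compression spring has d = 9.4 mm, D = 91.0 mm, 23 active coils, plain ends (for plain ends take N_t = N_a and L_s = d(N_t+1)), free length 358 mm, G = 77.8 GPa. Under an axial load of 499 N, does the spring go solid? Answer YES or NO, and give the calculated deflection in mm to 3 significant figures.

NO, δ = 114 mm

k = Gd⁴/(8D³N_a) = (77.8×10³)(9.4⁴)/(8·91.0³·23) = 4.3808 N/mm
N_t = 23; L_s = 9.4·24 = 225.6 mm; δ_solid = L₀ − L_s = 358 − 225.6 = 132.4 mm
δ = F/k = 499/4.3808 = 113.91 mm
δ < δ_solid → spring does not go solid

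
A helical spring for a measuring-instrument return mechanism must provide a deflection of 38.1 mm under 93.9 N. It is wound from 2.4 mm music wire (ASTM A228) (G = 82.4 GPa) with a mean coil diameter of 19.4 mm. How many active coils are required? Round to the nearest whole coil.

Required rate k = F/δ = 93.9/38.1 = 2.4646 N/mm
N_a = Gd⁴/(8D³k) = (82.4×10³ × 2.4⁴)/(8 × 19.4³ × 2.4646)
    = 2.73383e+06 / 143958 = 18.99 → 19 coils

19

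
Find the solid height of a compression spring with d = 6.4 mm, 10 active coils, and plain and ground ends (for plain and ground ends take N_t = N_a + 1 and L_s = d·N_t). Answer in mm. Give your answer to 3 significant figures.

plain and ground ends: N_t = N_a + 1 = 10 + 1 = 11
L_s = d·N_t = 6.4 × 11 = 70.4 mm

70.4 mm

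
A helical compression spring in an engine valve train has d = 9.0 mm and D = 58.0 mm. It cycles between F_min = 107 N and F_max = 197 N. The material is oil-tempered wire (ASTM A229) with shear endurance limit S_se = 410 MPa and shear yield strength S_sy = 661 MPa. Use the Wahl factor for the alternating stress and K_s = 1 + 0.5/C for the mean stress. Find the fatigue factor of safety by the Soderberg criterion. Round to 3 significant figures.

12.9

C = D/d = 58.0/9.0 = 6.4444; K_W = (4C−1)/(4C−4)+0.615/C = 1.2332; K_s = 1+0.5/C = 1.0776
F_a = (F_max−F_min)/2 = 45 N; F_m = (F_max+F_min)/2 = 152 N
τ_a = K_W·8F_aD/(πd³) = 1.2332 × 9.117 = 11.243 MPa
τ_m = K_s·8F_mD/(πd³) = 1.0776 × 30.795 = 33.185 MPa
Soderberg: 1/n_f = τ_a/S_se + τ_m/S_sy = 11.243/410 + 33.185/661 = 0.02742 + 0.05020 = 0.077626
n_f = 1/0.077626 = 12.88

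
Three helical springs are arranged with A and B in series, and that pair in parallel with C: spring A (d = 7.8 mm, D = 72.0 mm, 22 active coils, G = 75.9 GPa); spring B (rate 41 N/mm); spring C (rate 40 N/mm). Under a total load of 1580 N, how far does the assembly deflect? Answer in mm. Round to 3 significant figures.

36.0 mm

k_A = Gd⁴/(8D³N_a) = (75.9×10³)(7.8⁴)/(8·72.0³·22) = 4.2767 N/mm
Springs A,B series: k_AB = 1/(1/4.2767+1/41) = 3.8727 N/mm; parallel with C: k_eq = 3.8727+40 = 43.873 N/mm
δ = F/k_eq = 1580/43.873 = 36.013 mm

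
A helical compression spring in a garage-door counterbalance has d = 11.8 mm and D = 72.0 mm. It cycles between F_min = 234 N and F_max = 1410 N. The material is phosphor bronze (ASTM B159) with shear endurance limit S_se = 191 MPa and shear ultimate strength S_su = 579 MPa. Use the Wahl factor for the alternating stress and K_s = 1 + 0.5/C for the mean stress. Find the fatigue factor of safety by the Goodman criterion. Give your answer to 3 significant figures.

1.67

C = D/d = 72.0/11.8 = 6.1017; K_W = (4C−1)/(4C−4)+0.615/C = 1.2478; K_s = 1+0.5/C = 1.0819
F_a = (F_max−F_min)/2 = 588 N; F_m = (F_max+F_min)/2 = 822 N
τ_a = K_W·8F_aD/(πd³) = 1.2478 × 65.615 = 81.875 MPa
τ_m = K_s·8F_mD/(πd³) = 1.0819 × 91.727 = 99.244 MPa
Goodman: 1/n_f = τ_a/S_se + τ_m/S_su = 81.875/191 + 99.244/579 = 0.42866 + 0.17141 = 0.60007
n_f = 1/0.60007 = 1.666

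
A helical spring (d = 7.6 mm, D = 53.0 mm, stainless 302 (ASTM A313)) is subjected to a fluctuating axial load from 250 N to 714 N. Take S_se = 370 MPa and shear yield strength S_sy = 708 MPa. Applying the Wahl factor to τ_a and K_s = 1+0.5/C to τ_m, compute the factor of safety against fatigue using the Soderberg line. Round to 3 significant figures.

C = D/d = 53.0/7.6 = 6.9737; K_W = (4C−1)/(4C−4)+0.615/C = 1.2137; K_s = 1+0.5/C = 1.0717
F_a = (F_max−F_min)/2 = 232 N; F_m = (F_max+F_min)/2 = 482 N
τ_a = K_W·8F_aD/(πd³) = 1.2137 × 71.329 = 86.574 MPa
τ_m = K_s·8F_mD/(πd³) = 1.0717 × 148.19 = 158.82 MPa
Soderberg: 1/n_f = τ_a/S_se + τ_m/S_sy = 86.574/370 + 158.82/708 = 0.23398 + 0.22432 = 0.4583
n_f = 1/0.4583 = 2.182

2.18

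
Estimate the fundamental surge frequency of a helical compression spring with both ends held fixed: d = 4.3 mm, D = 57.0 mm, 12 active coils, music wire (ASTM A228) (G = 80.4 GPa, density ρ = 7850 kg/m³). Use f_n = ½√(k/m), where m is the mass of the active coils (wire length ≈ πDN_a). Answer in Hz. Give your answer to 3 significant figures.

k = Gd⁴/(8D³N_a) = (80.4×10³)(4.3⁴)/(8·57.0³·12) = 1.5461 N/mm = 1546.1 N/m
Wire length L = πDN_a = π·57.0·12 = 2148.8 mm
m = ρ·(πd²/4)·L = 7850 × 14.522×10⁻⁶ m² × 2.1488 m = 0.24496 kg
f_n = ½√(k/m) = 0.5·√(1546.1/0.24496) = 0.5·√(6311.5) = 39.722 Hz

39.7 Hz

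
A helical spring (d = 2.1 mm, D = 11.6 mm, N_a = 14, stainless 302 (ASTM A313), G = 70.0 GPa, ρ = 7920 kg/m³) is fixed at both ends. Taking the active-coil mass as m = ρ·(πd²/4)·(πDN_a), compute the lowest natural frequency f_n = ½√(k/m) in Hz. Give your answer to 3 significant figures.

373 Hz

k = Gd⁴/(8D³N_a) = (70.0×10³)(2.1⁴)/(8·11.6³·14) = 7.7872 N/mm = 7787.2 N/m
Wire length L = πDN_a = π·11.6·14 = 510.19 mm
m = ρ·(πd²/4)·L = 7920 × 3.4636×10⁻⁶ m² × 0.51019 m = 0.013996 kg
f_n = ½√(k/m) = 0.5·√(7787.2/0.013996) = 0.5·√(5.5641e+05) = 372.96 Hz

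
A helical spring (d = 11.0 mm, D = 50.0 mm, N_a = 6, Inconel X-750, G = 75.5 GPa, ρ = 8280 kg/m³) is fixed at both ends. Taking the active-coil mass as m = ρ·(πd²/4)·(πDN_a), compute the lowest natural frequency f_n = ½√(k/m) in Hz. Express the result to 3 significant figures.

k = Gd⁴/(8D³N_a) = (75.5×10³)(11.0⁴)/(8·50.0³·6) = 184.23 N/mm = 1.8423e+05 N/m
Wire length L = πDN_a = π·50.0·6 = 942.48 mm
m = ρ·(πd²/4)·L = 8280 × 95.033×10⁻⁶ m² × 0.94248 m = 0.74161 kg
f_n = ½√(k/m) = 0.5·√(1.8423e+05/0.74161) = 0.5·√(2.4842e+05) = 249.21 Hz

249 Hz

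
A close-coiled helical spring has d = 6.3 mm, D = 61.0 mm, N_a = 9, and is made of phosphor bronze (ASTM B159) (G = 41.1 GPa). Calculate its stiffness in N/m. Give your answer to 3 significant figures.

3960 N/m

k = Gd⁴/(8D³N_a) = (41.1×10³ × 6.3⁴) / (8 × 61.0³ × 9)
  = 6.47447e+07 / 1.63426e+07 = 3.9617 N/mm = 3961.7 N/m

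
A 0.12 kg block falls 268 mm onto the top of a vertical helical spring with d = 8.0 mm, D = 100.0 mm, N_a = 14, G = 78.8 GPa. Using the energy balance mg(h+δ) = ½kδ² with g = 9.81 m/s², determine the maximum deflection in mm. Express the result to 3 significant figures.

15.2 mm

k = Gd⁴/(8D³N_a) = (78.8×10³)(8.0⁴)/(8·100.0³·14) = 2.8818 N/mm
W = mg = 0.12 × 9.81 = 1.1772 N
½kδ² − Wδ − Wh = 0 → δ = (W + √(W² + 2kWh))/k
δ = (1.1772 + √(1.3858 + 1818.37))/2.8818 = (1.1772 + 42.659)/2.8818 = 15.211 mm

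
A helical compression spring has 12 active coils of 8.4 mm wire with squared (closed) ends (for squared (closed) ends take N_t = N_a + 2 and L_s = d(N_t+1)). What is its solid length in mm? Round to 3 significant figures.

126 mm

squared (closed) ends: N_t = N_a + 2 = 12 + 2 = 14
L_s = d·(N_t+1) = 8.4 × 15 = 126 mm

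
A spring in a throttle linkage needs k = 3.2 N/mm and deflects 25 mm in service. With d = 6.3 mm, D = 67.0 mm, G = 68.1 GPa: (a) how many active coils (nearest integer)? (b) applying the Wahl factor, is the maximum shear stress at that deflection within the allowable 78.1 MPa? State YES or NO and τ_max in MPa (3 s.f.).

(a) 14 coils; (b) YES, τ_max = 61.7 MPa

N_a = Gd⁴/(8D³k) = (68.1×10³)(6.3⁴)/(8·67.0³·3.2) = 13.93 → N_a = 14
Actual rate k = Gd⁴/(8D³·14) = 3.1847 N/mm
Working load F = kδ = 3.1847·25 = 79.617 N
C = 67.0/6.3 = 10.6349; K_W = (4C−1)/(4C−4)+0.615/C = 1.1357
τ_max = K_W·8FD/(πd³) = 1.1357·54.325 = 61.695 MPa
τ_max ≤ 78.1 MPa → acceptable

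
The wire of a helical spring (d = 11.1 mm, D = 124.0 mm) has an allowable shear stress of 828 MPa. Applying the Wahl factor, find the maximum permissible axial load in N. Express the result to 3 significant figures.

C = D/d = 124.0/11.1 = 11.1712
K_W = (4C−1)/(4C−4) + 0.615/C = 43.685/40.685 + 0.0551 = 1.1288
τ_max = K·8FD/(πd³) → F_max = τ_allow·πd³/(8DK)
F_max = 828·π·11.1³/(8·124.0·1.1288) = 3.5575e+06/1119.8 = 3177.1 N

3180 N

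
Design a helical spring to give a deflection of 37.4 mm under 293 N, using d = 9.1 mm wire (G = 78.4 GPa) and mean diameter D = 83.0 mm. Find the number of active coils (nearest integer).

15

Required rate k = F/δ = 293/37.4 = 7.8342 N/mm
N_a = Gd⁴/(8D³k) = (78.4×10³ × 9.1⁴)/(8 × 83.0³ × 7.8342)
    = 5.37628e+08 / 3.58361e+07 = 15 → 15 coils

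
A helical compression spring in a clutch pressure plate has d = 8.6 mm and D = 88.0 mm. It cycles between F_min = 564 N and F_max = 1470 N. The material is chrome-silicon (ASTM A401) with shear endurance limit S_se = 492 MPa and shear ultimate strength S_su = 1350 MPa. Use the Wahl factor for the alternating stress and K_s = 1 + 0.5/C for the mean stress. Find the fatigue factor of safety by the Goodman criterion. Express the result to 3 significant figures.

C = D/d = 88.0/8.6 = 10.2326; K_W = (4C−1)/(4C−4)+0.615/C = 1.1413; K_s = 1+0.5/C = 1.0489
F_a = (F_max−F_min)/2 = 453 N; F_m = (F_max+F_min)/2 = 1017 N
τ_a = K_W·8F_aD/(πd³) = 1.1413 × 159.6 = 182.15 MPa
τ_m = K_s·8F_mD/(πd³) = 1.0489 × 358.3 = 375.81 MPa
Goodman: 1/n_f = τ_a/S_se + τ_m/S_su = 182.15/492 + 375.81/1350 = 0.37023 + 0.27838 = 0.64861
n_f = 1/0.64861 = 1.542

1.54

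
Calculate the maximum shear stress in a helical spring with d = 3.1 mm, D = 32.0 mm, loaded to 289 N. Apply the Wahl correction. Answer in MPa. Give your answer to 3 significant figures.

Spring index C = D/d = 32.0/3.1 = 10.3226
K_W = (4C−1)/(4C−4) + 0.615/C = 40.290/37.290 + 0.0596 = 1.1400
τ₀ = 8FD/(πd³) = 8·289·32.0/(π·3.1³) = 73984/93.591 = 790.5 MPa
τ_max = K·τ₀ = 1.1400 × 790.5 = 901.19 MPa

901 MPa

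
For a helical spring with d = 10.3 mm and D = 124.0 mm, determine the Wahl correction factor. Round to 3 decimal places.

C = D/d = 124.0/10.3 = 12.0388
K_W = (4C−1)/(4C−4) + 0.615/C = 47.155/44.155 + 0.0511 = 1.1190

1.119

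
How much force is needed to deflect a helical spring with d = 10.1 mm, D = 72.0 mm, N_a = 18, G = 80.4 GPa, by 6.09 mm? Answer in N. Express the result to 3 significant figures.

94.8 N

k = Gd⁴/(8D³N_a) = (80.4×10³)(10.1⁴)/(8·72.0³·18) = 15.566 N/mm
F = k·δ = 15.566 × 6.09 = 94.798 N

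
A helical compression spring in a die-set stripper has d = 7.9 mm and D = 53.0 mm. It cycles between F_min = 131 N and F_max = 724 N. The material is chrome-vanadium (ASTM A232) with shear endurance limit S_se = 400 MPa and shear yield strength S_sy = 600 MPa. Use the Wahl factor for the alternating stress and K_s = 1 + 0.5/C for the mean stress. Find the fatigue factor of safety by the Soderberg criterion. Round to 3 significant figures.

2.18

C = D/d = 53.0/7.9 = 6.7089; K_W = (4C−1)/(4C−4)+0.615/C = 1.2230; K_s = 1+0.5/C = 1.0745
F_a = (F_max−F_min)/2 = 296.5 N; F_m = (F_max+F_min)/2 = 427.5 N
τ_a = K_W·8F_aD/(πd³) = 1.2230 × 81.163 = 99.266 MPa
τ_m = K_s·8F_mD/(πd³) = 1.0745 × 117.02 = 125.74 MPa
Soderberg: 1/n_f = τ_a/S_se + τ_m/S_sy = 99.266/400 + 125.74/600 = 0.24817 + 0.20957 = 0.45774
n_f = 1/0.45774 = 2.185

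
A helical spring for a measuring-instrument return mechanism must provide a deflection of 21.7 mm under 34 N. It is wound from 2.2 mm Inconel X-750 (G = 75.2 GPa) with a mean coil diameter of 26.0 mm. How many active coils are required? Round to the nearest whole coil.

8

Required rate k = F/δ = 34/21.7 = 1.5668 N/mm
N_a = Gd⁴/(8D³k) = (75.2×10³ × 2.2⁴)/(8 × 26.0³ × 1.5668)
    = 1.76161e+06 / 220307 = 7.996 → 8 coils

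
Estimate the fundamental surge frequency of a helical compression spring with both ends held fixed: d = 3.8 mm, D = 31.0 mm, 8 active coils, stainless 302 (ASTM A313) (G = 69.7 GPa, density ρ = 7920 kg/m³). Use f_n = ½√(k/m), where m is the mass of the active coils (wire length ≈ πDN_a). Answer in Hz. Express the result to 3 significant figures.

k = Gd⁴/(8D³N_a) = (69.7×10³)(3.8⁴)/(8·31.0³·8) = 7.6226 N/mm = 7622.6 N/m
Wire length L = πDN_a = π·31.0·8 = 779.11 mm
m = ρ·(πd²/4)·L = 7920 × 11.341×10⁻⁶ m² × 0.77911 m = 0.069982 kg
f_n = ½√(k/m) = 0.5·√(7622.6/0.069982) = 0.5·√(1.0892e+05) = 165.02 Hz

165 Hz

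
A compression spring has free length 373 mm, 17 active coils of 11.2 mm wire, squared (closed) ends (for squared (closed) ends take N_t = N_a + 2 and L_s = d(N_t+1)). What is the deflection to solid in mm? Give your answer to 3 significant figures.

149 mm

N_t = 19; L_s = 11.2·20 = 224 mm
δ_solid = L₀ − L_s = 373 − 224 = 149 mm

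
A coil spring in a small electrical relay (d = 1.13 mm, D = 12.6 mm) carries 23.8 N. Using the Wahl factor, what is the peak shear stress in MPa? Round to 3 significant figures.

Spring index C = D/d = 12.6/1.13 = 11.1504
K_W = (4C−1)/(4C−4) + 0.615/C = 43.602/40.602 + 0.0552 = 1.1290
τ₀ = 8FD/(πd³) = 8·23.8·12.6/(π·1.13³) = 2399.04/4.533 = 529.24 MPa
τ_max = K·τ₀ = 1.1290 × 529.24 = 597.53 MPa

598 MPa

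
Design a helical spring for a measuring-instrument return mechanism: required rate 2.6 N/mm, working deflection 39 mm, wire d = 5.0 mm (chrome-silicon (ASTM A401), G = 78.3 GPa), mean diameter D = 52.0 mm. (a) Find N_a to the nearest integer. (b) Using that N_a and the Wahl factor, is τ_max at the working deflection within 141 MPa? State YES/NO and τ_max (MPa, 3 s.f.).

N_a = Gd⁴/(8D³k) = (78.3×10³)(5.0⁴)/(8·52.0³·2.6) = 16.73 → N_a = 17
Actual rate k = Gd⁴/(8D³·17) = 2.5591 N/mm
Working load F = kδ = 2.5591·39 = 99.806 N
C = 52.0/5.0 = 10.4000; K_W = (4C−1)/(4C−4)+0.615/C = 1.1389
τ_max = K_W·8FD/(πd³) = 1.1389·105.73 = 120.42 MPa
τ_max ≤ 141 MPa → acceptable

(a) 17 coils; (b) YES, τ_max = 120 MPa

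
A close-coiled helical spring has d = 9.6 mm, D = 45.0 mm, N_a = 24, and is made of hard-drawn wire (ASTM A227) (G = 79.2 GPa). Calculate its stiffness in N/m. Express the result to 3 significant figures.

38400 N/m

k = Gd⁴/(8D³N_a) = (79.2×10³ × 9.6⁴) / (8 × 45.0³ × 24)
  = 6.72682e+08 / 1.7496e+07 = 38.448 N/mm = 38448 N/m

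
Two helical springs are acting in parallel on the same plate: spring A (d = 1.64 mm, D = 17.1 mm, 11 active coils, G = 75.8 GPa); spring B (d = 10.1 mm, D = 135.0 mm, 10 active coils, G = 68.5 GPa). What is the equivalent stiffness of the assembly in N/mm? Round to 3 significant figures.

k_A = Gd⁴/(8D³N_a) = (75.8×10³)(1.64⁴)/(8·17.1³·11) = 1.2462 N/mm
k_B = Gd⁴/(8D³N_a) = (68.5×10³)(10.1⁴)/(8·135.0³·10) = 3.6215 N/mm
Parallel: k_eq = 1.2462 + 3.6215 = 4.8676 N/mm

4.87 N/mm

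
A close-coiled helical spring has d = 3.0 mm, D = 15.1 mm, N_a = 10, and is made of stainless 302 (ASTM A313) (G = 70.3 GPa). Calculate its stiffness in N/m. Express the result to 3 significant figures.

k = Gd⁴/(8D³N_a) = (70.3×10³ × 3.0⁴) / (8 × 15.1³ × 10)
  = 5.6943e+06 / 275436 = 20.674 N/mm = 20674 N/m

20700 N/m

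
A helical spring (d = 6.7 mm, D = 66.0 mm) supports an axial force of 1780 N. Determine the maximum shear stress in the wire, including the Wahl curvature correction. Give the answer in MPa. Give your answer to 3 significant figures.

1140 MPa

Spring index C = D/d = 66.0/6.7 = 9.8507
K_W = (4C−1)/(4C−4) + 0.615/C = 38.403/35.403 + 0.0624 = 1.1472
τ₀ = 8FD/(πd³) = 8·1780·66.0/(π·6.7³) = 939840/944.87 = 994.67 MPa
τ_max = K·τ₀ = 1.1472 × 994.67 = 1141.1 MPa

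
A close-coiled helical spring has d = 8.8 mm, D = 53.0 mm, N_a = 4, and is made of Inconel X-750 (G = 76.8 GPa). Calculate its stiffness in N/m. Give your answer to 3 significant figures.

96700 N/m

k = Gd⁴/(8D³N_a) = (76.8×10³ × 8.8⁴) / (8 × 53.0³ × 4)
  = 4.60566e+08 / 4.76406e+06 = 96.675 N/mm = 96675 N/m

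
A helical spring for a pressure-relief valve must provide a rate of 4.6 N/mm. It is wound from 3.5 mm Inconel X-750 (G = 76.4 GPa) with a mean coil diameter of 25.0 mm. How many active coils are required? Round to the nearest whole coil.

N_a = Gd⁴/(8D³k) = (76.4×10³ × 3.5⁴)/(8 × 25.0³ × 4.6)
    = 1.14648e+07 / 575000 = 19.94 → 20 coils

20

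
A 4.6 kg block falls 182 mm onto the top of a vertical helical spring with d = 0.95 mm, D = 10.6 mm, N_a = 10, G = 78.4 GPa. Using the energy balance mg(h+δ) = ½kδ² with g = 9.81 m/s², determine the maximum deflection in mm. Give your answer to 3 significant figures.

238 mm

k = Gd⁴/(8D³N_a) = (78.4×10³)(0.95⁴)/(8·10.6³·10) = 0.6702 N/mm
W = mg = 4.6 × 9.81 = 45.126 N
½kδ² − Wδ − Wh = 0 → δ = (W + √(W² + 2kWh))/k
δ = (45.126 + √(2036.4 + 11008.6))/0.6702 = (45.126 + 114.21)/0.6702 = 237.75 mm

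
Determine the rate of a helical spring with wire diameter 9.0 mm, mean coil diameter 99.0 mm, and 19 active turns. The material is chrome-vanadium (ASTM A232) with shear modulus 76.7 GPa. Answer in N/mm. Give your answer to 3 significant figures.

k = Gd⁴/(8D³N_a) = (76.7×10³ × 9.0⁴) / (8 × 99.0³ × 19)
  = 5.03229e+08 / 1.47485e+08 = 3.4121 N/mm

3.41 N/mm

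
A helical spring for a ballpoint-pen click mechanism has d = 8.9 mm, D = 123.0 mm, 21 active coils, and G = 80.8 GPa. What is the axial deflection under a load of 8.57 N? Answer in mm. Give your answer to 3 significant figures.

k = Gd⁴/(8D³N_a) = (80.8×10³)(8.9⁴)/(8·123.0³·21) = 1.6216 N/mm
δ = F/k = 8.57 / 1.6216 = 5.2849 mm

5.28 mm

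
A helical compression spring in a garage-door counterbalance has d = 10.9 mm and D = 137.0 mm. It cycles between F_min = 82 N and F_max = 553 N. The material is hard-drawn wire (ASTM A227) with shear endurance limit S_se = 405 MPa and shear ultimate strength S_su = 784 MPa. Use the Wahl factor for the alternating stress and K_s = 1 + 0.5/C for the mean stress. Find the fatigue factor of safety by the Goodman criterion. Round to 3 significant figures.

3.47

C = D/d = 137.0/10.9 = 12.5688; K_W = (4C−1)/(4C−4)+0.615/C = 1.1138; K_s = 1+0.5/C = 1.0398
F_a = (F_max−F_min)/2 = 235.5 N; F_m = (F_max+F_min)/2 = 317.5 N
τ_a = K_W·8F_aD/(πd³) = 1.1138 × 63.441 = 70.658 MPa
τ_m = K_s·8F_mD/(πd³) = 1.0398 × 85.531 = 88.934 MPa
Goodman: 1/n_f = τ_a/S_se + τ_m/S_su = 70.658/405 + 88.934/784 = 0.17447 + 0.11344 = 0.2879
n_f = 1/0.2879 = 3.473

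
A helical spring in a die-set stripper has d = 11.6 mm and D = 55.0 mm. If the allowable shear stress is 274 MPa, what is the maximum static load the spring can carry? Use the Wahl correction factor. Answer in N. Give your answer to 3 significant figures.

C = D/d = 55.0/11.6 = 4.7414
K_W = (4C−1)/(4C−4) + 0.615/C = 17.966/14.966 + 0.1297 = 1.3302
τ_max = K·8FD/(πd³) → F_max = τ_allow·πd³/(8DK)
F_max = 274·π·11.6³/(8·55.0·1.3302) = 1.3436e+06/585.27 = 2295.7 N

2300 N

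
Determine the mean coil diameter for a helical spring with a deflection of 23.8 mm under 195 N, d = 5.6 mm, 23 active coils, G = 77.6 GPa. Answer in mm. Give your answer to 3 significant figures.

Required rate k = F/δ = 195/23.8 = 8.1933 N/mm
D = (Gd⁴/(8N_a·k))^(1/3) = (77.6×10³·5.6⁴/(8·23·8.1933))^(1/3)
  = (50621.9)^(1/3) = 36.9924 mm

37.0 mm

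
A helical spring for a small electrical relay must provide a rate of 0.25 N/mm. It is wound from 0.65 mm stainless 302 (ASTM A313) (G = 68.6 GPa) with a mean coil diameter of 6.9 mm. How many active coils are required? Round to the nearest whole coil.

19

N_a = Gd⁴/(8D³k) = (68.6×10³ × 0.65⁴)/(8 × 6.9³ × 0.25)
    = 12245.5 / 657.018 = 18.64 → 19 coils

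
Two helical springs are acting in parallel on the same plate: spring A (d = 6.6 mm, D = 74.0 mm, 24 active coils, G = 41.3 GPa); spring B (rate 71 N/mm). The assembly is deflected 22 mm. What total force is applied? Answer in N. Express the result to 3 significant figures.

1580 N

k_A = Gd⁴/(8D³N_a) = (41.3×10³)(6.6⁴)/(8·74.0³·24) = 1.0072 N/mm
Parallel: k_eq = 1.0072 + 71 = 72.007 N/mm
F = k_eq·δ = 72.007·22 = 1584.2 N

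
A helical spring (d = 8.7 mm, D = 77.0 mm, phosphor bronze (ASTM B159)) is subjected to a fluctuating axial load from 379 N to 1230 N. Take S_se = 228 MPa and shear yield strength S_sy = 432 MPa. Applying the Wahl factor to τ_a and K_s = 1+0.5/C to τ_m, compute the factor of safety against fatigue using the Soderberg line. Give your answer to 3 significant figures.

C = D/d = 77.0/8.7 = 8.8506; K_W = (4C−1)/(4C−4)+0.615/C = 1.1650; K_s = 1+0.5/C = 1.0565
F_a = (F_max−F_min)/2 = 425.5 N; F_m = (F_max+F_min)/2 = 804.5 N
τ_a = K_W·8F_aD/(πd³) = 1.1650 × 126.7 = 147.61 MPa
τ_m = K_s·8F_mD/(πd³) = 1.0565 × 239.55 = 253.08 MPa
Soderberg: 1/n_f = τ_a/S_se + τ_m/S_sy = 147.61/228 + 253.08/432 = 0.64740 + 0.58584 = 1.2332
n_f = 1/1.2332 = 0.8109

0.811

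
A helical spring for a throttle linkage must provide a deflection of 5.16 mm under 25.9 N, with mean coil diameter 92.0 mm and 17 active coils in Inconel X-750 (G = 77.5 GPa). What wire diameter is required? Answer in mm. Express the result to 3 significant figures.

9.10 mm

Required rate k = F/δ = 25.9/5.16 = 5.0194 N/mm
d = (8D³N_a·k / G)^(1/4) = (8·92.0³·17·5.0194 / (77.5×10³))^0.25
  = (6858.8)^0.25 = 9.1004 mm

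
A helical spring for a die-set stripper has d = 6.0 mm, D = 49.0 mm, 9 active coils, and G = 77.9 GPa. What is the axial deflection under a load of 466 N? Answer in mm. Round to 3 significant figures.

39.1 mm

k = Gd⁴/(8D³N_a) = (77.9×10³)(6.0⁴)/(8·49.0³·9) = 11.919 N/mm
δ = F/k = 466 / 11.919 = 39.099 mm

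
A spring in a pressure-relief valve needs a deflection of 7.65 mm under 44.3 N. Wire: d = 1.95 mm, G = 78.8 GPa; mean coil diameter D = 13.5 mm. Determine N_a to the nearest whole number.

10

Required rate k = F/δ = 44.3/7.65 = 5.7908 N/mm
N_a = Gd⁴/(8D³k) = (78.8×10³ × 1.95⁴)/(8 × 13.5³ × 5.7908)
    = 1.13937e+06 / 113981 = 9.996 → 10 coils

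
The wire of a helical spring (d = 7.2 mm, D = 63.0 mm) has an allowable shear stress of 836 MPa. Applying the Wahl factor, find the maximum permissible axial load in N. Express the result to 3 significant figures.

1670 N

C = D/d = 63.0/7.2 = 8.7500
K_W = (4C−1)/(4C−4) + 0.615/C = 34.000/31.000 + 0.0703 = 1.1671
τ_max = K·8FD/(πd³) → F_max = τ_allow·πd³/(8DK)
F_max = 836·π·7.2³/(8·63.0·1.1671) = 9.8029e+05/588.2 = 1666.6 N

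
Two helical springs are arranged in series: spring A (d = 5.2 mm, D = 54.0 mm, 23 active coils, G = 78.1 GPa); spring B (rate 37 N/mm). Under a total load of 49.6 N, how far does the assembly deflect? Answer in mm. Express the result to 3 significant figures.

k_A = Gd⁴/(8D³N_a) = (78.1×10³)(5.2⁴)/(8·54.0³·23) = 1.9709 N/mm
Series: 1/k_eq = 1/1.9709 + 1/37 = 0.53441; k_eq = 1.8712 N/mm
δ = F/k_eq = 49.6/1.8712 = 26.507 mm

26.5 mm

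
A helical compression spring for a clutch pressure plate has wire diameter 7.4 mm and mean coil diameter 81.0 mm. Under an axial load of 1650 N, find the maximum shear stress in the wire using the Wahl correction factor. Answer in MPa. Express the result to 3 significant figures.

950 MPa

Spring index C = D/d = 81.0/7.4 = 10.9459
K_W = (4C−1)/(4C−4) + 0.615/C = 42.784/39.784 + 0.0562 = 1.1316
τ₀ = 8FD/(πd³) = 8·1650·81.0/(π·7.4³) = 1.0692e+06/1273 = 839.87 MPa
τ_max = K·τ₀ = 1.1316 × 839.87 = 950.39 MPa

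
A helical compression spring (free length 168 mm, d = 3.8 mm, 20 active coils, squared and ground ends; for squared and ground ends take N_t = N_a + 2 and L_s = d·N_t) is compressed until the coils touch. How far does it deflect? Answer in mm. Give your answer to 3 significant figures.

N_t = 22; L_s = 3.8·22 = 83.6 mm
δ_solid = L₀ − L_s = 168 − 83.6 = 84.4 mm

84.4 mm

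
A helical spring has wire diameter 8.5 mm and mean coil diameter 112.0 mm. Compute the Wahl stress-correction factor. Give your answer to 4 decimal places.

1.1083

C = D/d = 112.0/8.5 = 13.1765
K_W = (4C−1)/(4C−4) + 0.615/C = 51.706/48.706 + 0.0467 = 1.1083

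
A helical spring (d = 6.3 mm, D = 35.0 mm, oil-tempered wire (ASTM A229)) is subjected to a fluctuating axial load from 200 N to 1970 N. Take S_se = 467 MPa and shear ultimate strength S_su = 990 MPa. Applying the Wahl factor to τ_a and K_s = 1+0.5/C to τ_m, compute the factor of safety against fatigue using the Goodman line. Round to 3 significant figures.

C = D/d = 35.0/6.3 = 5.5556; K_W = (4C−1)/(4C−4)+0.615/C = 1.2753; K_s = 1+0.5/C = 1.0900
F_a = (F_max−F_min)/2 = 885 N; F_m = (F_max+F_min)/2 = 1085 N
τ_a = K_W·8F_aD/(πd³) = 1.2753 × 315.45 = 402.3 MPa
τ_m = K_s·8F_mD/(πd³) = 1.0900 × 386.74 = 421.54 MPa
Goodman: 1/n_f = τ_a/S_se + τ_m/S_su = 402.3/467 + 421.54/990 = 0.86146 + 0.42580 = 1.2873
n_f = 1/1.2873 = 0.7768

0.777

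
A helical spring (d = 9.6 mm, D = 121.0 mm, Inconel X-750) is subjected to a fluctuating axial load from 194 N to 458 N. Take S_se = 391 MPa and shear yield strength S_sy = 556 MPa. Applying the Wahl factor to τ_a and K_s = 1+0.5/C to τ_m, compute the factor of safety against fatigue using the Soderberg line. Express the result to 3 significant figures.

2.91

C = D/d = 121.0/9.6 = 12.6042; K_W = (4C−1)/(4C−4)+0.615/C = 1.1134; K_s = 1+0.5/C = 1.0397
F_a = (F_max−F_min)/2 = 132 N; F_m = (F_max+F_min)/2 = 326 N
τ_a = K_W·8F_aD/(πd³) = 1.1134 × 45.971 = 51.185 MPa
τ_m = K_s·8F_mD/(πd³) = 1.0397 × 113.53 = 118.04 MPa
Soderberg: 1/n_f = τ_a/S_se + τ_m/S_sy = 51.185/391 + 118.04/556 = 0.13091 + 0.21230 = 0.34321
n_f = 1/0.34321 = 2.914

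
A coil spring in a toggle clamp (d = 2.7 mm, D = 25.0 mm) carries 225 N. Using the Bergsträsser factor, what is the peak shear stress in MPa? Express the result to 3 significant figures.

835 MPa

Spring index C = D/d = 25.0/2.7 = 9.2593
K_B = (4C+2)/(4C−3) = 39.037/34.037 = 1.1469
τ₀ = 8FD/(πd³) = 8·225·25.0/(π·2.7³) = 45000/61.836 = 727.73 MPa
τ_max = K·τ₀ = 1.1469 × 727.73 = 834.63 MPa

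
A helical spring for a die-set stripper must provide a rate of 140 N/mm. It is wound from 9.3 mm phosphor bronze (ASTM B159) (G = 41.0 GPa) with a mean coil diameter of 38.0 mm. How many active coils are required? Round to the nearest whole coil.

N_a = Gd⁴/(8D³k) = (41.0×10³ × 9.3⁴)/(8 × 38.0³ × 140)
    = 3.06701e+08 / 6.14566e+07 = 4.991 → 5 coils

5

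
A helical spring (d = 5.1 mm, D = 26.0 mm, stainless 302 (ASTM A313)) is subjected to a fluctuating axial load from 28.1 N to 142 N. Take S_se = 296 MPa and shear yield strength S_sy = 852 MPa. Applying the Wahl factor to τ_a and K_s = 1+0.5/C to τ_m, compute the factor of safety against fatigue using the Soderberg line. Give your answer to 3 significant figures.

5.56

C = D/d = 26.0/5.1 = 5.0980; K_W = (4C−1)/(4C−4)+0.615/C = 1.3036; K_s = 1+0.5/C = 1.0981
F_a = (F_max−F_min)/2 = 56.95 N; F_m = (F_max+F_min)/2 = 85.05 N
τ_a = K_W·8F_aD/(πd³) = 1.3036 × 28.425 = 37.056 MPa
τ_m = K_s·8F_mD/(πd³) = 1.0981 × 42.45 = 46.613 MPa
Soderberg: 1/n_f = τ_a/S_se + τ_m/S_sy = 37.056/296 + 46.613/852 = 0.12519 + 0.05471 = 0.1799
n_f = 1/0.1799 = 5.559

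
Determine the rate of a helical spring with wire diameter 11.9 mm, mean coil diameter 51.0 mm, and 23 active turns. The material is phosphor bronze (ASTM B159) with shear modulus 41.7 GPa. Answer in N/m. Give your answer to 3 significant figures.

34300 N/m

k = Gd⁴/(8D³N_a) = (41.7×10³ × 11.9⁴) / (8 × 51.0³ × 23)
  = 8.36226e+08 / 2.44078e+07 = 34.261 N/mm = 34261 N/m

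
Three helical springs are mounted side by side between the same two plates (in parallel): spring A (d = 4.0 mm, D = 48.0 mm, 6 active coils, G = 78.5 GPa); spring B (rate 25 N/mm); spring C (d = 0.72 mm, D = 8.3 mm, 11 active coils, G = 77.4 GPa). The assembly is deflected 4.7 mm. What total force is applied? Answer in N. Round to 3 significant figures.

137 N

k_A = Gd⁴/(8D³N_a) = (78.5×10³)(4.0⁴)/(8·48.0³·6) = 3.7857 N/mm
k_C = Gd⁴/(8D³N_a) = (77.4×10³)(0.72⁴)/(8·8.3³·11) = 0.41338 N/mm
Parallel: k_eq = 3.7857 + 25 + 0.41338 = 29.199 N/mm
F = k_eq·δ = 29.199·4.7 = 137.24 N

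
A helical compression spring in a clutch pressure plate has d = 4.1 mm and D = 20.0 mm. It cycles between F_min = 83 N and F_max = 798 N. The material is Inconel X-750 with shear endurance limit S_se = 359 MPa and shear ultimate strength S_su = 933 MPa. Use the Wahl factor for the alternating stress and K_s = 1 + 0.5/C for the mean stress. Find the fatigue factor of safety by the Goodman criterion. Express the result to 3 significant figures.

C = D/d = 20.0/4.1 = 4.8780; K_W = (4C−1)/(4C−4)+0.615/C = 1.3195; K_s = 1+0.5/C = 1.1025
F_a = (F_max−F_min)/2 = 357.5 N; F_m = (F_max+F_min)/2 = 440.5 N
τ_a = K_W·8F_aD/(πd³) = 1.3195 × 264.18 = 348.57 MPa
τ_m = K_s·8F_mD/(πd³) = 1.1025 × 325.51 = 358.87 MPa
Goodman: 1/n_f = τ_a/S_se + τ_m/S_su = 348.57/359 + 358.87/933 = 0.97096 + 0.38465 = 1.3556
n_f = 1/1.3556 = 0.7377

0.738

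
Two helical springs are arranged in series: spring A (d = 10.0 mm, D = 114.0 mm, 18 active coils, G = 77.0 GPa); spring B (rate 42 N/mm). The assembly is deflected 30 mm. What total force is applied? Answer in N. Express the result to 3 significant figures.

99.7 N

k_A = Gd⁴/(8D³N_a) = (77.0×10³)(10.0⁴)/(8·114.0³·18) = 3.6092 N/mm
Series: 1/k_eq = 1/3.6092 + 1/42 = 0.30088; k_eq = 3.3236 N/mm
F = k_eq·δ = 3.3236·30 = 99.708 N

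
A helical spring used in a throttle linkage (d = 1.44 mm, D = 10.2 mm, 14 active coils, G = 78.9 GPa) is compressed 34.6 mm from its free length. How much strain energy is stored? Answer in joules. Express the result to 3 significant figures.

1.71 J

k = Gd⁴/(8D³N_a) = (78.9×10³)(1.44⁴)/(8·10.2³·14) = 2.8544 N/mm
U = ½kδ² = 0.5 × 2.8544 × 34.6² = 1708.6 N·mm = 1.7086 J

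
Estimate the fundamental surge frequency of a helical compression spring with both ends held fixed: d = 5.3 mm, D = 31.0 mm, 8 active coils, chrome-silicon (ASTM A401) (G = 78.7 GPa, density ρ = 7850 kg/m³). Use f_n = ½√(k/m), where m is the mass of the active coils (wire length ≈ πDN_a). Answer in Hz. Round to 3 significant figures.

k = Gd⁴/(8D³N_a) = (78.7×10³)(5.3⁴)/(8·31.0³·8) = 32.57 N/mm = 32570 N/m
Wire length L = πDN_a = π·31.0·8 = 779.11 mm
m = ρ·(πd²/4)·L = 7850 × 22.062×10⁻⁶ m² × 0.77911 m = 0.13493 kg
f_n = ½√(k/m) = 0.5·√(32570/0.13493) = 0.5·√(2.4138e+05) = 245.65 Hz

246 Hz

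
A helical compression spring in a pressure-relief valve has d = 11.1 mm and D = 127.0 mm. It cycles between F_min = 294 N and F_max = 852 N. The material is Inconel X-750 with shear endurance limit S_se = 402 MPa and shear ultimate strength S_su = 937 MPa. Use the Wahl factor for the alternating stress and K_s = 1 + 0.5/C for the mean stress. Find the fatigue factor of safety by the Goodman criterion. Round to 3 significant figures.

2.98

C = D/d = 127.0/11.1 = 11.4414; K_W = (4C−1)/(4C−4)+0.615/C = 1.1256; K_s = 1+0.5/C = 1.0437
F_a = (F_max−F_min)/2 = 279 N; F_m = (F_max+F_min)/2 = 573 N
τ_a = K_W·8F_aD/(πd³) = 1.1256 × 65.975 = 74.26 MPa
τ_m = K_s·8F_mD/(πd³) = 1.0437 × 135.5 = 141.42 MPa
Goodman: 1/n_f = τ_a/S_se + τ_m/S_su = 74.26/402 + 141.42/937 = 0.18473 + 0.15093 = 0.33565
n_f = 1/0.33565 = 2.979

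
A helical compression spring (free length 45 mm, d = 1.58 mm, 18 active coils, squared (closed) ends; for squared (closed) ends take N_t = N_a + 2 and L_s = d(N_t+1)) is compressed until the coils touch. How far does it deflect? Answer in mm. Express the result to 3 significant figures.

11.8 mm

N_t = 20; L_s = 1.58·21 = 33.18 mm
δ_solid = L₀ − L_s = 45 − 33.18 = 11.82 mm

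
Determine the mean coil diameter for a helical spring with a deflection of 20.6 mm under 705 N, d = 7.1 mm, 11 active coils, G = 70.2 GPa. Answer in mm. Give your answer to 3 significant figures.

Required rate k = F/δ = 705/20.6 = 34.223 N/mm
D = (Gd⁴/(8N_a·k))^(1/3) = (70.2×10³·7.1⁴/(8·11·34.223))^(1/3)
  = (59233.3)^(1/3) = 38.9812 mm

39.0 mm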